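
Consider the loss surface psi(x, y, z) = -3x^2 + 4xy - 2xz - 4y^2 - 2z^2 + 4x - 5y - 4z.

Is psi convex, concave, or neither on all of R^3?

concave

psi is quadratic, so its Hessian is the constant matrix H = [[-6, 4, -2], [4, -8, 0], [-2, 0, -4]].
Leading principal minors: -6, 32, -96.
Signs alternate −, +, − ⇒ H ≺ 0 ⇒ concave.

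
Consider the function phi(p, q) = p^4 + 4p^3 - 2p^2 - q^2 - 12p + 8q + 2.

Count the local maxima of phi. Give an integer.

phi separates as a function of p plus a function of q, so ∇phi=0 decouples.
∂phi/∂p = 4(p - 1)(p + 1)(p + 3) = 0 at p ∈ {-3, -1, 1}; ∂phi/∂q = -2(q - 4) = 0 at q ∈ {4}.
The Hessian is diagonal: diag(phi_pp, phi_qq). Second derivatives: phi_pp(-3)=32, phi_pp(-1)=-16, phi_pp(1)=32; phi_qq(4)=-2.
Local maxima occur where both diagonal entries negative: (-1, 4). Count: 1.

1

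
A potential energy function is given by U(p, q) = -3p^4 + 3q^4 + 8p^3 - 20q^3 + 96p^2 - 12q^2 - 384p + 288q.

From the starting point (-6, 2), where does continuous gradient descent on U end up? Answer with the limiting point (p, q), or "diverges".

U is separable, so gradient descent decouples: p follows -∂U/∂p, q follows -∂U/∂q.
∂U/∂p = -12(p - 4)(p - 2)(p + 4); at p=-6 this is 1920, so p decreases.
∂U/∂q = 12(q - 4)(q - 3)(q + 2); at q=2 this is 96, so q decreases.
The p-coordinate has no critical point in that direction and runs off to infinity.

diverges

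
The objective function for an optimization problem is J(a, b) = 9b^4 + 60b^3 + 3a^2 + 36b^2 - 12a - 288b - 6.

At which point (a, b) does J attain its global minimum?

(2, 1)

J(a,b) separates as P(a) + Q(b) − 6, so its minimum is min P + min Q − 6.
P'(a) = 6a - 12 vanishes at a ∈ {2}; Q'(b) = 36(b - 1)(b + 2)(b + 4) vanishes at b ∈ {-4, -2, 1}.
Local minima of P (where P''>0): P(2)=-12. Local minima of Q: Q(-4)=192, Q(1)=-183.
So the global minimum of J is P(2) + Q(1) − 6 = -12 − 183 − 6 = -201, attained at (2, 1).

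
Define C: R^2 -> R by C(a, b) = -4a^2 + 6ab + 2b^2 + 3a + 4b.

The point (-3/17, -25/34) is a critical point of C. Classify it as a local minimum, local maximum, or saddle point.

The Hessian of C is constant: H = [[-8, 6], [6, 4]].
det(H) = (-8)·4 − 6² = -68.
Since det(H) < 0, H is indefinite and the critical point is a saddle point.

saddle point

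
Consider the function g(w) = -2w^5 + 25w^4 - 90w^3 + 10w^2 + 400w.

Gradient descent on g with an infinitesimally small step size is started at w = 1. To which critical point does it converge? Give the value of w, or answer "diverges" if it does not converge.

g'(w) = -10(w - 5)(w - 4)(w - 2)(w + 1), so g'(1) = 240.
Gradient descent moves in the -g' direction, i.e. w is decreasing.
The nearest critical point in that direction is w = -1, where g'' = 900 > 0 (a local minimum). The iterate converges there.

-1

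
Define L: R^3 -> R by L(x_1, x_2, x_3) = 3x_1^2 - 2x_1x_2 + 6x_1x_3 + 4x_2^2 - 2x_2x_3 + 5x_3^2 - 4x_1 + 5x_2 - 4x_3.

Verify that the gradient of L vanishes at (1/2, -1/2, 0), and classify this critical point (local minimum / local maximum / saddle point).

∇L = (6x_1 - 2x_2 + 6x_3 - 4, -2x_1 + 8x_2 - 2x_3 + 5, 6x_1 - 2x_2 + 10x_3 - 4); substituting (1/2, -1/2, 0) gives ∇L = (0, 0, 0), so (1/2, -1/2, 0) is indeed a critical point.
The Hessian is constant: H = [[6, -2, 6], [-2, 8, -2], [6, -2, 10]].
Leading principal minors: Δ₁ = 6, Δ₂ = 44, Δ₃ = 176.
All leading minors are positive, so H is positive definite: a local minimum.

local minimum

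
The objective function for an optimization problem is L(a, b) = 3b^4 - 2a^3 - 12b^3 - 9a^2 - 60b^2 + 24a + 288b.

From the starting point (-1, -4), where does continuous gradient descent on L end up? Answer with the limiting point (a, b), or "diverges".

(-4, -3)

L is separable, so gradient descent decouples: a follows -∂L/∂a, b follows -∂L/∂b.
∂L/∂a = -6(a - 1)(a + 4); at a=-1 this is 36, so a decreases.
∂L/∂b = 12(b - 4)(b - 2)(b + 3); at b=-4 this is -576, so b increases.
a converges to its nearest critical value -4 (a local min of the a-part); b converges to -3. The iterate converges to (-4, -3).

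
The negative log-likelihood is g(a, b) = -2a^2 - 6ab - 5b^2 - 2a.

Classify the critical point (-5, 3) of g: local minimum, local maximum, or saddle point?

local maximum

The Hessian of g is constant: H = [[-4, -6], [-6, -10]].
det(H) = (-4)·(-10) − (-6)² = 4.
det(H) > 0 and tr(H) = -14 < 0, so H is negative definite and the point is a local maximum.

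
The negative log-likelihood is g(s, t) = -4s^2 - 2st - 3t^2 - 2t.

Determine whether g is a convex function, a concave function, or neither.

g is quadratic, so its Hessian is the constant matrix H = [[-8, -2], [-2, -6]].
det(H) = 44, tr(H) = -14.
det(H) > 0 and tr(H) < 0, so H is negative definite everywhere: concave.

concave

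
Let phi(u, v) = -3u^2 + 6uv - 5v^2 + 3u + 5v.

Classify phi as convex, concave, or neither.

concave

phi is quadratic, so its Hessian is the constant matrix H = [[-6, 6], [6, -10]].
det(H) = 24, tr(H) = -16.
det(H) > 0 and tr(H) < 0, so H is negative definite everywhere: concave.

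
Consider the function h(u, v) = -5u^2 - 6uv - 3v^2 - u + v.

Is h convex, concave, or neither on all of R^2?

concave

h is quadratic, so its Hessian is the constant matrix H = [[-10, -6], [-6, -6]].
det(H) = 24, tr(H) = -16.
det(H) > 0 and tr(H) < 0, so H is negative definite everywhere: concave.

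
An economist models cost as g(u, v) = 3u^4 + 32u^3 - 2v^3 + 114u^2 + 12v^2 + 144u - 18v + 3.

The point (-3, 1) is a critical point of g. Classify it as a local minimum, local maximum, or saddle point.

The mixed partial ∂²g/∂u∂v is 0, so the Hessian at any point is diag(g_uu, g_vv) = diag(12(3u^2 + 16u + 19), 12(-v + 2)).
At (-3, 1): H = diag(-24, 12).
The eigenvalues have opposite signs, so H is indefinite: a saddle point.

saddle point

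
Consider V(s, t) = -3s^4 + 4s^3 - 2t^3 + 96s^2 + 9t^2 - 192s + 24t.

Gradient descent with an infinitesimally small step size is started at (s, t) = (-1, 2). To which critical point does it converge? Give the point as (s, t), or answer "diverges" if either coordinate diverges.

V is separable, so gradient descent decouples: s follows -∂V/∂s, t follows -∂V/∂t.
∂V/∂s = -12(s - 4)(s - 1)(s + 4); at s=-1 this is -360, so s increases.
∂V/∂t = -6(t - 4)(t + 1); at t=2 this is 36, so t decreases.
s converges to its nearest critical value 1 (a local min of the s-part); t converges to -1. The iterate converges to (1, -1).

(1, -1)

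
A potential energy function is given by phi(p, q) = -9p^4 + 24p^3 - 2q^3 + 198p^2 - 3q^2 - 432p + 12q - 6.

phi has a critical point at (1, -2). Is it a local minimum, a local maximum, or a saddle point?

The mixed partial ∂²phi/∂p∂q is 0, so the Hessian at any point is diag(phi_pp, phi_qq) = diag(36(-3p^2 + 4p + 11), -6(2q + 1)).
At (1, -2): H = diag(432, 18).
Both eigenvalues are positive, so H is positive definite: a local minimum.

local minimum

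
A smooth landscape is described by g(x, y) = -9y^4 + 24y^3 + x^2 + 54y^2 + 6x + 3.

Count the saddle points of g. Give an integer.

2

g separates as a function of x plus a function of y, so ∇g=0 decouples.
∂g/∂x = 2(x + 3) = 0 at x ∈ {-3}; ∂g/∂y = -36y(y - 3)(y + 1) = 0 at y ∈ {-1, 0, 3}.
The Hessian is diagonal: diag(g_xx, g_yy). Second derivatives: g_xx(-3)=2; g_yy(-1)=-144, g_yy(0)=108, g_yy(3)=-432.
Saddle points occur where the two diagonal entries have opposite signs: (-3, -1), (-3, 3). Count: 2.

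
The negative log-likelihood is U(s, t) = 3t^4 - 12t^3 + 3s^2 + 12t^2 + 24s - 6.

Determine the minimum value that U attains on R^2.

U(s,t) separates as P(s) + Q(t) − 6, so its minimum is min P + min Q − 6.
P'(s) = 6s + 24 vanishes at s ∈ {-4}; Q'(t) = 12t(t - 2)(t - 1) vanishes at t ∈ {0, 1, 2}.
Local minima of P (where P''>0): P(-4)=-48. Local minima of Q: Q(0)=0, Q(2)=0.
So the global minimum of U is P(-4) + Q(0) − 6 = -48 + 0 − 6 = -54, attained at (-4, 0).

-54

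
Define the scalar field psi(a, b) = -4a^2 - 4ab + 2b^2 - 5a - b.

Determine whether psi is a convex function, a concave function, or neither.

neither

psi is quadratic, so its Hessian is the constant matrix H = [[-8, -4], [-4, 4]].
det(H) = -48, tr(H) = -4.
det(H) < 0, so H is indefinite: neither convex nor concave.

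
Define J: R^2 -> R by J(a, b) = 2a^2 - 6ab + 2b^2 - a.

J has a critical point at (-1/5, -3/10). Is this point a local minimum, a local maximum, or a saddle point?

saddle point

The Hessian of J is constant: H = [[4, -6], [-6, 4]].
det(H) = 4·4 − (-6)² = -20.
Since det(H) < 0, H is indefinite and the critical point is a saddle point.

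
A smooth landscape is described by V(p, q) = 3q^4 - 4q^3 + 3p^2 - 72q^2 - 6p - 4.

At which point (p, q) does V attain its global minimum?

V(p,q) separates as A(p) + B(q) − 4, so its minimum is min A + min B − 4.
A'(p) = 6p - 6 vanishes at p ∈ {1}; B'(q) = 12q(q - 4)(q + 3) vanishes at q ∈ {-3, 0, 4}.
Local minima of A (where A''>0): A(1)=-3. Local minima of B: B(-3)=-297, B(4)=-640.
So the global minimum of V is A(1) + B(4) − 4 = -3 − 640 − 4 = -647, attained at (1, 4).

(1, 4)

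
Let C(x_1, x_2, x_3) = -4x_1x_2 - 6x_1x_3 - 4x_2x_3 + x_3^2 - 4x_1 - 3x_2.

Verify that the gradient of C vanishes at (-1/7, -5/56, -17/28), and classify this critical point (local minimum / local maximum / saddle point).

saddle point

∇C = (-4x_2 - 6x_3 - 4, -4x_1 - 4x_3 - 3, -6x_1 - 4x_2 + 2x_3); substituting (-1/7, -5/56, -17/28) gives ∇C = (0, 0, 0), so (-1/7, -5/56, -17/28) is indeed a critical point.
The Hessian is constant: H = [[0, -4, -6], [-4, 0, -4], [-6, -4, 2]].
Leading principal minors: Δ₁ = 0, Δ₂ = -16, Δ₃ = -224.
The minors fit neither the all-positive nor the alternating-sign pattern, so H is indefinite: a saddle point.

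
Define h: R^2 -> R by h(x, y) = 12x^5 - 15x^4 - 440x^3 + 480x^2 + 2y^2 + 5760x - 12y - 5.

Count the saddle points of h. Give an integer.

2

h separates as a function of x plus a function of y, so ∇h=0 decouples.
∂h/∂x = 60(x - 4)(x - 3)(x + 2)(x + 4) = 0 at x ∈ {-4, -2, 3, 4}; ∂h/∂y = 4(y - 3) = 0 at y ∈ {3}.
The Hessian is diagonal: diag(h_xx, h_yy). Second derivatives: h_xx(-4)=-6720, h_xx(-2)=3600, h_xx(3)=-2100, h_xx(4)=2880; h_yy(3)=4.
Saddle points occur where the two diagonal entries have opposite signs: (-4, 3), (3, 3). Count: 2.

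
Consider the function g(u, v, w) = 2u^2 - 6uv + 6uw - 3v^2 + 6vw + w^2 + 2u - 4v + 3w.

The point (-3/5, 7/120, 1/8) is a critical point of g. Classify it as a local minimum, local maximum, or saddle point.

The Hessian is constant: H = [[4, -6, 6], [-6, -6, 6], [6, 6, 2]].
Leading principal minors: Δ₁ = 4, Δ₂ = -60, Δ₃ = -480.
The minors fit neither the all-positive nor the alternating-sign pattern, so H is indefinite: a saddle point.

saddle point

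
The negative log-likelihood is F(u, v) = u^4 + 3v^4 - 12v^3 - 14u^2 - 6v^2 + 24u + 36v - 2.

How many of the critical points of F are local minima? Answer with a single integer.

F separates as a function of u plus a function of v, so ∇F=0 decouples.
∂F/∂u = 4(u - 2)(u - 1)(u + 3) = 0 at u ∈ {-3, 1, 2}; ∂F/∂v = 12(v - 3)(v - 1)(v + 1) = 0 at v ∈ {-1, 1, 3}.
The Hessian is diagonal: diag(F_uu, F_vv). Second derivatives: F_uu(-3)=80, F_uu(1)=-16, F_uu(2)=20; F_vv(-1)=96, F_vv(1)=-48, F_vv(3)=96.
Local minima occur where both diagonal entries positive: (-3, -1), (-3, 3), (2, -1), (2, 3). Count: 4.

4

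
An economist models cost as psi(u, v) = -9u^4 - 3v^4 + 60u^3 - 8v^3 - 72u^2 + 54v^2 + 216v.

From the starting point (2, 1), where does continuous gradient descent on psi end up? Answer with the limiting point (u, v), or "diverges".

psi is separable, so gradient descent decouples: u follows -∂psi/∂u, v follows -∂psi/∂v.
∂psi/∂u = -36u(u - 4)(u - 1); at u=2 this is 144, so u decreases.
∂psi/∂v = -12(v - 3)(v + 2)(v + 3); at v=1 this is 288, so v decreases.
u converges to its nearest critical value 1 (a local min of the u-part); v converges to -2. The iterate converges to (1, -2).

(1, -2)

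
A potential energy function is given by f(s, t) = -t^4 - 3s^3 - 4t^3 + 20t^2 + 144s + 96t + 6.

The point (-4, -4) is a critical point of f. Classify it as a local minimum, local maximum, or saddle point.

The mixed partial ∂²f/∂s∂t is 0, so the Hessian at any point is diag(f_ss, f_tt) = diag(-18s, 4(-3t^2 - 6t + 10)).
At (-4, -4): H = diag(72, -56).
The eigenvalues have opposite signs, so H is indefinite: a saddle point.

saddle point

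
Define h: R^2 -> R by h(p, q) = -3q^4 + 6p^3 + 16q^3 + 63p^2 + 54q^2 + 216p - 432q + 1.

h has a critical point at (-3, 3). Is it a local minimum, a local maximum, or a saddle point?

local minimum

The mixed partial ∂²h/∂p∂q is 0, so the Hessian at any point is diag(h_pp, h_qq) = diag(18(2p + 7), 12(-3q^2 + 8q + 9)).
At (-3, 3): H = diag(18, 72).
Both eigenvalues are positive, so H is positive definite: a local minimum.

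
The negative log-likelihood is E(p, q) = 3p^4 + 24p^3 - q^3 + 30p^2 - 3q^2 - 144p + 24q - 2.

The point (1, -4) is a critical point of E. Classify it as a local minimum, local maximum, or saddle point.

The mixed partial ∂²E/∂p∂q is 0, so the Hessian at any point is diag(E_pp, E_qq) = diag(12(3p^2 + 12p + 5), -6(q + 1)).
At (1, -4): H = diag(240, 18).
Both eigenvalues are positive, so H is positive definite: a local minimum.

local minimum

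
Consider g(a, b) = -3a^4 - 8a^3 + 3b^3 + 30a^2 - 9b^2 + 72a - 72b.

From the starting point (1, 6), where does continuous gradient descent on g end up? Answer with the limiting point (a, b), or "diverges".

g is separable, so gradient descent decouples: a follows -∂g/∂a, b follows -∂g/∂b.
∂g/∂a = -12(a - 2)(a + 1)(a + 3); at a=1 this is 96, so a decreases.
∂g/∂b = 9(b - 4)(b + 2); at b=6 this is 144, so b decreases.
a converges to its nearest critical value -1 (a local min of the a-part); b converges to 4. The iterate converges to (-1, 4).

(-1, 4)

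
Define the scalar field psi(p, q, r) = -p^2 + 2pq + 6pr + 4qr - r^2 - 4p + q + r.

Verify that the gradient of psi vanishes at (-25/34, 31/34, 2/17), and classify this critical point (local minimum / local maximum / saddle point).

∇psi = (-2p + 2q + 6r - 4, 2p + 4r + 1, 6p + 4q - 2r + 1); substituting (-25/34, 31/34, 2/17) gives ∇psi = (0, 0, 0), so (-25/34, 31/34, 2/17) is indeed a critical point.
The Hessian is constant: H = [[-2, 2, 6], [2, 0, 4], [6, 4, -2]].
Leading principal minors: Δ₁ = -2, Δ₂ = -4, Δ₃ = 136.
The minors fit neither the all-positive nor the alternating-sign pattern, so H is indefinite: a saddle point.

saddle point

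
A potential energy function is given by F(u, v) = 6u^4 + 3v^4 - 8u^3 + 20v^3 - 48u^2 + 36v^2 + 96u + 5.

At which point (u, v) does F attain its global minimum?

F(u,v) separates as P(u) + Q(v) + 5, so its minimum is min P + min Q + 5.
P'(u) = 24(u - 2)(u - 1)(u + 2) vanishes at u ∈ {-2, 1, 2}; Q'(v) = 12v(v + 2)(v + 3) vanishes at v ∈ {-3, -2, 0}.
Local minima of P (where P''>0): P(-2)=-224, P(2)=32. Local minima of Q: Q(-3)=27, Q(0)=0.
So the global minimum of F is P(-2) + Q(0) + 5 = -224 + 0 + 5 = -219, attained at (-2, 0).

(-2, 0)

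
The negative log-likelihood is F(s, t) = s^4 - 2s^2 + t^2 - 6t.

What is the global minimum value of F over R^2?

-10

F(s,t) separates as P(s) + Q(t), so its minimum is min P + min Q.
P'(s) = 4s(s - 1)(s + 1) vanishes at s ∈ {-1, 0, 1}; Q'(t) = 2(t - 3) vanishes at t ∈ {3}.
Local minima of P (where P''>0): P(-1)=-1, P(1)=-1. Local minima of Q: Q(3)=-9.
So the global minimum of F is P(-1) + Q(3) = -1 − 9 = -10, attained at (-1, 3).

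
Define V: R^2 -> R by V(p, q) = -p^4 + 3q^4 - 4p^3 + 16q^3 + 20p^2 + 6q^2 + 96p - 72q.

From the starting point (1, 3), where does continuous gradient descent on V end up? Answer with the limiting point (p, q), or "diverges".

V is separable, so gradient descent decouples: p follows -∂V/∂p, q follows -∂V/∂q.
∂V/∂p = -4(p - 3)(p + 2)(p + 4); at p=1 this is 120, so p decreases.
∂V/∂q = 12(q - 1)(q + 2)(q + 3); at q=3 this is 720, so q decreases.
p converges to its nearest critical value -2 (a local min of the p-part); q converges to 1. The iterate converges to (-2, 1).

(-2, 1)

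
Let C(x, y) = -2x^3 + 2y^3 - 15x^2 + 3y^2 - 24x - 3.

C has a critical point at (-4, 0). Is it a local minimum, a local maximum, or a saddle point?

local minimum

The mixed partial ∂²C/∂x∂y is 0, so the Hessian at any point is diag(C_xx, C_yy) = diag(-6(2x + 5), 6(2y + 1)).
At (-4, 0): H = diag(18, 6).
Both eigenvalues are positive, so H is positive definite: a local minimum.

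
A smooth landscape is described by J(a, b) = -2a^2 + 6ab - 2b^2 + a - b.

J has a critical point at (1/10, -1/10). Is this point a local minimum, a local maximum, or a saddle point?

The Hessian of J is constant: H = [[-4, 6], [6, -4]].
det(H) = (-4)·(-4) − 6² = -20.
Since det(H) < 0, H is indefinite and the critical point is a saddle point.

saddle point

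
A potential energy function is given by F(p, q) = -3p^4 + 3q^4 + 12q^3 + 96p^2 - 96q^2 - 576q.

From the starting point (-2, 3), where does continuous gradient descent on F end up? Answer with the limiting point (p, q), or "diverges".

F is separable, so gradient descent decouples: p follows -∂F/∂p, q follows -∂F/∂q.
∂F/∂p = -12p(p - 4)(p + 4); at p=-2 this is -288, so p increases.
∂F/∂q = 12(q - 4)(q + 3)(q + 4); at q=3 this is -504, so q increases.
p converges to its nearest critical value 0 (a local min of the p-part); q converges to 4. The iterate converges to (0, 4).

(0, 4)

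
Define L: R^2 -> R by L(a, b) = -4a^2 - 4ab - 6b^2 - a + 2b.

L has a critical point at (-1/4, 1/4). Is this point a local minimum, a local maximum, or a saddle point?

local maximum

The Hessian of L is constant: H = [[-8, -4], [-4, -12]].
det(H) = (-8)·(-12) − (-4)² = 80.
det(H) > 0 and tr(H) = -20 < 0, so H is negative definite and the point is a local maximum.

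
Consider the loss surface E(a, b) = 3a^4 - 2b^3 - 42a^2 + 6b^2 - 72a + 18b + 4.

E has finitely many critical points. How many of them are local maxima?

E separates as a function of a plus a function of b, so ∇E=0 decouples.
∂E/∂a = 12(a - 3)(a + 1)(a + 2) = 0 at a ∈ {-2, -1, 3}; ∂E/∂b = -6(b - 3)(b + 1) = 0 at b ∈ {-1, 3}.
The Hessian is diagonal: diag(E_aa, E_bb). Second derivatives: E_aa(-2)=60, E_aa(-1)=-48, E_aa(3)=240; E_bb(-1)=24, E_bb(3)=-24.
Local maxima occur where both diagonal entries negative: (-1, 3). Count: 1.

1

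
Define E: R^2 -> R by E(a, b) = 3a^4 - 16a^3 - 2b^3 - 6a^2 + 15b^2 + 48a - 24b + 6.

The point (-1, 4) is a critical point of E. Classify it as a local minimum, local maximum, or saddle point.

saddle point

The mixed partial ∂²E/∂a∂b is 0, so the Hessian at any point is diag(E_aa, E_bb) = diag(12(3a^2 - 8a - 1), 6(-2b + 5)).
At (-1, 4): H = diag(120, -18).
The eigenvalues have opposite signs, so H is indefinite: a saddle point.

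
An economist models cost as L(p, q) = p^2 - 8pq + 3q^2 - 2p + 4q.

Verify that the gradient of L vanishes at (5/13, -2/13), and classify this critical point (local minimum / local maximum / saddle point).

saddle point

∇L = (2p - 8q - 2, -8p + 6q + 4); substituting (5/13, -2/13) gives ∇L = (0, 0), so (5/13, -2/13) is indeed a critical point.
The Hessian of L is constant: H = [[2, -8], [-8, 6]].
det(H) = 2·6 − (-8)² = -52.
Since det(H) < 0, H is indefinite and the critical point is a saddle point.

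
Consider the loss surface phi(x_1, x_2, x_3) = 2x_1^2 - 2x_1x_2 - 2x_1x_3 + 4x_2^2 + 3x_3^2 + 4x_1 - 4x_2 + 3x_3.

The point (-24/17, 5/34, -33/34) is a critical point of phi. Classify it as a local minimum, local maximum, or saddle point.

The Hessian is constant: H = [[4, -2, -2], [-2, 8, 0], [-2, 0, 6]].
Leading principal minors: Δ₁ = 4, Δ₂ = 28, Δ₃ = 136.
All leading minors are positive, so H is positive definite: a local minimum.

local minimum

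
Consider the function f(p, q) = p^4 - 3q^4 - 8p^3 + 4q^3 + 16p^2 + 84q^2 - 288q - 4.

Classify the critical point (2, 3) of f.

The mixed partial ∂²f/∂p∂q is 0, so the Hessian at any point is diag(f_pp, f_qq) = diag(4(3p^2 - 12p + 8), 12(-3q^2 + 2q + 14)).
At (2, 3): H = diag(-16, -84).
Both eigenvalues are negative, so H is negative definite: a local maximum.

local maximum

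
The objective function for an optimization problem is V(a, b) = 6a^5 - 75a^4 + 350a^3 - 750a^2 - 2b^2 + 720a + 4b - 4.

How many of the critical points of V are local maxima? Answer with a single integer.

2

V separates as a function of a plus a function of b, so ∇V=0 decouples.
∂V/∂a = 30(a - 4)(a - 3)(a - 2)(a - 1) = 0 at a ∈ {1, 2, 3, 4}; ∂V/∂b = -4(b - 1) = 0 at b ∈ {1}.
The Hessian is diagonal: diag(V_aa, V_bb). Second derivatives: V_aa(1)=-180, V_aa(2)=60, V_aa(3)=-60, V_aa(4)=180; V_bb(1)=-4.
Local maxima occur where both diagonal entries negative: (1, 1), (3, 1). Count: 2.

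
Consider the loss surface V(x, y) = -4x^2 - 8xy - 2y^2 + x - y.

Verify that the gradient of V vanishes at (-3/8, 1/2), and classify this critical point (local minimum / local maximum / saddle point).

saddle point

∇V = (-8x - 8y + 1, -8x - 4y - 1); substituting (-3/8, 1/2) gives ∇V = (0, 0), so (-3/8, 1/2) is indeed a critical point.
The Hessian of V is constant: H = [[-8, -8], [-8, -4]].
det(H) = (-8)·(-4) − (-8)² = -32.
Since det(H) < 0, H is indefinite and the critical point is a saddle point.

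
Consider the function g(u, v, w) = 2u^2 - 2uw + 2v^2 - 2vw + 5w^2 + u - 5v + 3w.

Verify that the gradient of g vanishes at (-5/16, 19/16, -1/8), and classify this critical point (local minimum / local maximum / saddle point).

∇g = (4u - 2w + 1, 4v - 2w - 5, -2u - 2v + 10w + 3); substituting (-5/16, 19/16, -1/8) gives ∇g = (0, 0, 0), so (-5/16, 19/16, -1/8) is indeed a critical point.
The Hessian is constant: H = [[4, 0, -2], [0, 4, -2], [-2, -2, 10]].
Leading principal minors: Δ₁ = 4, Δ₂ = 16, Δ₃ = 128.
All leading minors are positive, so H is positive definite: a local minimum.

local minimum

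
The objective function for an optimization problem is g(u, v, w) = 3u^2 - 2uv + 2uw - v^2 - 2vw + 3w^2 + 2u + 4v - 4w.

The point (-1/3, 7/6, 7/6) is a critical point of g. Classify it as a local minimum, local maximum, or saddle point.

saddle point

The Hessian is constant: H = [[6, -2, 2], [-2, -2, -2], [2, -2, 6]].
Leading principal minors: Δ₁ = 6, Δ₂ = -16, Δ₃ = -96.
The minors fit neither the all-positive nor the alternating-sign pattern, so H is indefinite: a saddle point.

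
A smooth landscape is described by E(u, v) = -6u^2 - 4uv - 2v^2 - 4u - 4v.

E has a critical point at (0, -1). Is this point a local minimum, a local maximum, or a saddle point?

The Hessian of E is constant: H = [[-12, -4], [-4, -4]].
det(H) = (-12)·(-4) − (-4)² = 32.
det(H) > 0 and tr(H) = -16 < 0, so H is negative definite and the point is a local maximum.

local maximum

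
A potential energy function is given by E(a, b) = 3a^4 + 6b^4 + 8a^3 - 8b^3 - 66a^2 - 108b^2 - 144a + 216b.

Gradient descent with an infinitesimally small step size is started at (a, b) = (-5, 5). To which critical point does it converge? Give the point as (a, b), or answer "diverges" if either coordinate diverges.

(-4, 3)

E is separable, so gradient descent decouples: a follows -∂E/∂a, b follows -∂E/∂b.
∂E/∂a = 12(a - 3)(a + 1)(a + 4); at a=-5 this is -384, so a increases.
∂E/∂b = 24(b - 3)(b - 1)(b + 3); at b=5 this is 1536, so b decreases.
a converges to its nearest critical value -4 (a local min of the a-part); b converges to 3. The iterate converges to (-4, 3).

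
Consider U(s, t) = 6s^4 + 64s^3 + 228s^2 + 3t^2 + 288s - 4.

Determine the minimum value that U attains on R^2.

-122

U(s,t) separates as P(s) + Q(t) − 4, so its minimum is min P + min Q − 4.
P'(s) = 24(s + 1)(s + 3)(s + 4) vanishes at s ∈ {-4, -3, -1}; Q'(t) = 6t vanishes at t ∈ {0}.
Local minima of P (where P''>0): P(-4)=-64, P(-1)=-118. Local minima of Q: Q(0)=0.
So the global minimum of U is P(-1) + Q(0) − 4 = -118 + 0 − 4 = -122, attained at (-1, 0).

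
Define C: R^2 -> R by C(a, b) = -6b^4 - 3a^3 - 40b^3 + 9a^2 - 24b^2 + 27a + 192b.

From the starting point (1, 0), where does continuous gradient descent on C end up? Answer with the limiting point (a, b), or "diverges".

C is separable, so gradient descent decouples: a follows -∂C/∂a, b follows -∂C/∂b.
∂C/∂a = -9(a - 3)(a + 1); at a=1 this is 36, so a decreases.
∂C/∂b = -24(b - 1)(b + 2)(b + 4); at b=0 this is 192, so b decreases.
a converges to its nearest critical value -1 (a local min of the a-part); b converges to -2. The iterate converges to (-1, -2).

(-1, -2)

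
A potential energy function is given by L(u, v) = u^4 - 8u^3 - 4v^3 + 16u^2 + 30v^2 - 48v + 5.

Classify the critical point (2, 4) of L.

local maximum

The mixed partial ∂²L/∂u∂v is 0, so the Hessian at any point is diag(L_uu, L_vv) = diag(4(3u^2 - 12u + 8), 12(-2v + 5)).
At (2, 4): H = diag(-16, -36).
Both eigenvalues are negative, so H is negative definite: a local maximum.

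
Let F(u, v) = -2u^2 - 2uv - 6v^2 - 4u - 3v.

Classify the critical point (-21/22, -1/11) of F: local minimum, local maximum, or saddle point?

local maximum

The Hessian of F is constant: H = [[-4, -2], [-2, -12]].
det(H) = (-4)·(-12) − (-2)² = 44.
det(H) > 0 and tr(H) = -16 < 0, so H is negative definite and the point is a local maximum.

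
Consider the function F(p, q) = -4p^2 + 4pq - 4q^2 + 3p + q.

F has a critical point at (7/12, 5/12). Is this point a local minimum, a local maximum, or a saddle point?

local maximum

The Hessian of F is constant: H = [[-8, 4], [4, -8]].
det(H) = (-8)·(-8) − 4² = 48.
det(H) > 0 and tr(H) = -16 < 0, so H is negative definite and the point is a local maximum.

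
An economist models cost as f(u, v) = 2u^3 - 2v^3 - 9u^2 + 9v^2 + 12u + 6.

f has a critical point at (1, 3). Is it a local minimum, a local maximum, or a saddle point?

The mixed partial ∂²f/∂u∂v is 0, so the Hessian at any point is diag(f_uu, f_vv) = diag(6(2u - 3), 6(-2v + 3)).
At (1, 3): H = diag(-6, -18).
Both eigenvalues are negative, so H is negative definite: a local maximum.

local maximum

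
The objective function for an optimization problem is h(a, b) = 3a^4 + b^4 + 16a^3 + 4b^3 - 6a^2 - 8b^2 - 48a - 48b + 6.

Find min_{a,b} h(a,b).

-234

h(a,b) separates as P(a) + Q(b) + 6, so its minimum is min P + min Q + 6.
P'(a) = 12(a - 1)(a + 1)(a + 4) vanishes at a ∈ {-4, -1, 1}; Q'(b) = 4(b - 2)(b + 2)(b + 3) vanishes at b ∈ {-3, -2, 2}.
Local minima of P (where P''>0): P(-4)=-160, P(1)=-35. Local minima of Q: Q(-3)=45, Q(2)=-80.
So the global minimum of h is P(-4) + Q(2) + 6 = -160 − 80 + 6 = -234, attained at (-4, 2).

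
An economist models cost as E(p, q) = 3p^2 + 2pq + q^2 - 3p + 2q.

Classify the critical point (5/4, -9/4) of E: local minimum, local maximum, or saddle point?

The Hessian of E is constant: H = [[6, 2], [2, 2]].
det(H) = 6·2 − 2² = 8.
det(H) > 0 and tr(H) = 8 > 0, so H is positive definite and the point is a local minimum.

local minimum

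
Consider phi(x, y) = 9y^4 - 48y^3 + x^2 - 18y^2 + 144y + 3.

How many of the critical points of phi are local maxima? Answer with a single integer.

phi separates as a function of x plus a function of y, so ∇phi=0 decouples.
∂phi/∂x = 2x = 0 at x ∈ {0}; ∂phi/∂y = 36(y - 4)(y - 1)(y + 1) = 0 at y ∈ {-1, 1, 4}.
The Hessian is diagonal: diag(phi_xx, phi_yy). Second derivatives: phi_xx(0)=2; phi_yy(-1)=360, phi_yy(1)=-216, phi_yy(4)=540.
Local maxima occur where both diagonal entries negative: none. Count: 0.

0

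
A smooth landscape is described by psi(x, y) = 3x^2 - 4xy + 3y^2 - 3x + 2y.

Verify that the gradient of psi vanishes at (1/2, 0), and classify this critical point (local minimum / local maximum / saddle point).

∇psi = (6x - 4y - 3, -4x + 6y + 2); substituting (1/2, 0) gives ∇psi = (0, 0), so (1/2, 0) is indeed a critical point.
The Hessian of psi is constant: H = [[6, -4], [-4, 6]].
det(H) = 6·6 − (-4)² = 20.
det(H) > 0 and tr(H) = 12 > 0, so H is positive definite and the point is a local minimum.

local minimum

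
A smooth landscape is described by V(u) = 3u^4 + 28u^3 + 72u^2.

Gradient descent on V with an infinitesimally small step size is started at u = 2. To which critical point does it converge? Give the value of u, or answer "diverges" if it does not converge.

0

V'(u) = 12u(u + 3)(u + 4), so V'(2) = 720.
Gradient descent moves in the -V' direction, i.e. u is decreasing.
The nearest critical point in that direction is u = 0, where V'' = 144 > 0 (a local minimum). The iterate converges there.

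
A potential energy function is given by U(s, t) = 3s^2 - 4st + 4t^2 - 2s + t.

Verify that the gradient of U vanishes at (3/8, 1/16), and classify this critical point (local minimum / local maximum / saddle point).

local minimum

∇U = (6s - 4t - 2, -4s + 8t + 1); substituting (3/8, 1/16) gives ∇U = (0, 0), so (3/8, 1/16) is indeed a critical point.
The Hessian of U is constant: H = [[6, -4], [-4, 8]].
det(H) = 6·8 − (-4)² = 32.
det(H) > 0 and tr(H) = 14 > 0, so H is positive definite and the point is a local minimum.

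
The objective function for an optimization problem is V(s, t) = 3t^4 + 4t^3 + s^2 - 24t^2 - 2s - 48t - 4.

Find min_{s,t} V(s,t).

-117

V(s,t) separates as P(s) + Q(t) − 4, so its minimum is min P + min Q − 4.
P'(s) = 2s - 2 vanishes at s ∈ {1}; Q'(t) = 12(t - 2)(t + 1)(t + 2) vanishes at t ∈ {-2, -1, 2}.
Local minima of P (where P''>0): P(1)=-1. Local minima of Q: Q(-2)=16, Q(2)=-112.
So the global minimum of V is P(1) + Q(2) − 4 = -1 − 112 − 4 = -117, attained at (1, 2).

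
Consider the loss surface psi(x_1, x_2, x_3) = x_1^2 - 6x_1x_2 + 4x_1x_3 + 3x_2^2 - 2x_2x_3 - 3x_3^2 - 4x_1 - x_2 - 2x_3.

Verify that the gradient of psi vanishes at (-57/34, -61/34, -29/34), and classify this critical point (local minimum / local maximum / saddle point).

∇psi = (2x_1 - 6x_2 + 4x_3 - 4, -6x_1 + 6x_2 - 2x_3 - 1, 4x_1 - 2x_2 - 6x_3 - 2); substituting (-57/34, -61/34, -29/34) gives ∇psi = (0, 0, 0), so (-57/34, -61/34, -29/34) is indeed a critical point.
The Hessian is constant: H = [[2, -6, 4], [-6, 6, -2], [4, -2, -6]].
Leading principal minors: Δ₁ = 2, Δ₂ = -24, Δ₃ = 136.
The minors fit neither the all-positive nor the alternating-sign pattern, so H is indefinite: a saddle point.

saddle point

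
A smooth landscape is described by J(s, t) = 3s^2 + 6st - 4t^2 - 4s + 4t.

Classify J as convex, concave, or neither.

J is quadratic, so its Hessian is the constant matrix H = [[6, 6], [6, -8]].
det(H) = -84, tr(H) = -2.
det(H) < 0, so H is indefinite: neither convex nor concave.

neither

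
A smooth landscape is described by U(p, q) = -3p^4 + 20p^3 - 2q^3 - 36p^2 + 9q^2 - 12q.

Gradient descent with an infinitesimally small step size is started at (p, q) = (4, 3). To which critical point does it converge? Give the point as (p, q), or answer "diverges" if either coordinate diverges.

U is separable, so gradient descent decouples: p follows -∂U/∂p, q follows -∂U/∂q.
∂U/∂p = -12p(p - 3)(p - 2); at p=4 this is -96, so p increases.
∂U/∂q = -6(q - 2)(q - 1); at q=3 this is -12, so q increases.
The p-coordinate has no critical point in that direction and runs off to infinity.

diverges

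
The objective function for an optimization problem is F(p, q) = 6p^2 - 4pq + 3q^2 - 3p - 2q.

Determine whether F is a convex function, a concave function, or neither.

F is quadratic, so its Hessian is the constant matrix H = [[12, -4], [-4, 6]].
det(H) = 56, tr(H) = 18.
det(H) > 0 and tr(H) > 0, so H is positive definite everywhere: convex.

convex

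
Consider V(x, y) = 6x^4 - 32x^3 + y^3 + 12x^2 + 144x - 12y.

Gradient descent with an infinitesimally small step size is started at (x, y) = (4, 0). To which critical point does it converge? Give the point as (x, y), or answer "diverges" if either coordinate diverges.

V is separable, so gradient descent decouples: x follows -∂V/∂x, y follows -∂V/∂y.
∂V/∂x = 24(x - 3)(x - 2)(x + 1); at x=4 this is 240, so x decreases.
∂V/∂y = 3(y - 2)(y + 2); at y=0 this is -12, so y increases.
x converges to its nearest critical value 3 (a local min of the x-part); y converges to 2. The iterate converges to (3, 2).

(3, 2)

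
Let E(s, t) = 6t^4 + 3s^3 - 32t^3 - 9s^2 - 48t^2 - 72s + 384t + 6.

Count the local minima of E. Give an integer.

E separates as a function of s plus a function of t, so ∇E=0 decouples.
∂E/∂s = 9(s - 4)(s + 2) = 0 at s ∈ {-2, 4}; ∂E/∂t = 24(t - 4)(t - 2)(t + 2) = 0 at t ∈ {-2, 2, 4}.
The Hessian is diagonal: diag(E_ss, E_tt). Second derivatives: E_ss(-2)=-54, E_ss(4)=54; E_tt(-2)=576, E_tt(2)=-192, E_tt(4)=288.
Local minima occur where both diagonal entries positive: (4, -2), (4, 4). Count: 2.

2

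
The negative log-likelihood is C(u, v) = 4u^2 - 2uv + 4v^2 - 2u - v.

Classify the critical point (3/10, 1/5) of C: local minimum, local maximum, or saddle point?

local minimum

The Hessian of C is constant: H = [[8, -2], [-2, 8]].
det(H) = 8·8 − (-2)² = 60.
det(H) > 0 and tr(H) = 16 > 0, so H is positive definite and the point is a local minimum.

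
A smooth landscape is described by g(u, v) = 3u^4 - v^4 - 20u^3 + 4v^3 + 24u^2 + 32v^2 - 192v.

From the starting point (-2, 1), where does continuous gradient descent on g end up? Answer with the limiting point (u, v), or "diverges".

(0, 3)

g is separable, so gradient descent decouples: u follows -∂g/∂u, v follows -∂g/∂v.
∂g/∂u = 12u(u - 4)(u - 1); at u=-2 this is -432, so u increases.
∂g/∂v = -4(v - 4)(v - 3)(v + 4); at v=1 this is -120, so v increases.
u converges to its nearest critical value 0 (a local min of the u-part); v converges to 3. The iterate converges to (0, 3).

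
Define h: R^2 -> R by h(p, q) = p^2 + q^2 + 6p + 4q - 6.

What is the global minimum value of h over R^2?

h(p,q) separates as A(p) + B(q) − 6, so its minimum is min A + min B − 6.
A'(p) = 2p + 6 vanishes at p ∈ {-3}; B'(q) = 2q + 4 vanishes at q ∈ {-2}.
Local minima of A (where A''>0): A(-3)=-9. Local minima of B: B(-2)=-4.
So the global minimum of h is A(-3) + B(-2) − 6 = -9 − 4 − 6 = -19, attained at (-3, -2).

-19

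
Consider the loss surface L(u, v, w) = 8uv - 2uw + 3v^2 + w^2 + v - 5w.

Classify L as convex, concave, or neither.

neither

L is quadratic, so its Hessian is the constant matrix H = [[0, 8, -2], [8, 6, 0], [-2, 0, 2]].
Leading principal minors: 0, -64, -152.
Neither pattern holds ⇒ H is indefinite ⇒ neither convex nor concave.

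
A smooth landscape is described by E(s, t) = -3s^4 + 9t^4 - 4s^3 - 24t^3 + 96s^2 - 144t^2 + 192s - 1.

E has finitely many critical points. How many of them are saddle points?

5

E separates as a function of s plus a function of t, so ∇E=0 decouples.
∂E/∂s = -12(s - 4)(s + 1)(s + 4) = 0 at s ∈ {-4, -1, 4}; ∂E/∂t = 36t(t - 4)(t + 2) = 0 at t ∈ {-2, 0, 4}.
The Hessian is diagonal: diag(E_ss, E_tt). Second derivatives: E_ss(-4)=-288, E_ss(-1)=180, E_ss(4)=-480; E_tt(-2)=432, E_tt(0)=-288, E_tt(4)=864.
Saddle points occur where the two diagonal entries have opposite signs: (-4, -2), (-4, 4), (-1, 0), (4, -2), (4, 4). Count: 5.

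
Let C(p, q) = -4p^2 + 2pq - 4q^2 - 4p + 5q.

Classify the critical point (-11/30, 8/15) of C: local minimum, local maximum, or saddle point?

The Hessian of C is constant: H = [[-8, 2], [2, -8]].
det(H) = (-8)·(-8) − 2² = 60.
det(H) > 0 and tr(H) = -16 < 0, so H is negative definite and the point is a local maximum.

local maximum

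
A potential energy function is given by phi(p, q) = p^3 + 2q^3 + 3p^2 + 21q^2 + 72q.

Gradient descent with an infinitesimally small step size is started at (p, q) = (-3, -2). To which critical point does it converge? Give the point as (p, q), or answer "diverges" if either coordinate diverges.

phi is separable, so gradient descent decouples: p follows -∂phi/∂p, q follows -∂phi/∂q.
∂phi/∂p = 3p(p + 2); at p=-3 this is 9, so p decreases.
∂phi/∂q = 6(q + 3)(q + 4); at q=-2 this is 12, so q decreases.
The p-coordinate has no critical point in that direction and runs off to infinity.

diverges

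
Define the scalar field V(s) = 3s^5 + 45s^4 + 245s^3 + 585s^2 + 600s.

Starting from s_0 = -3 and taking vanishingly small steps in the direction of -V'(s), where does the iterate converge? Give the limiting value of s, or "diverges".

V'(s) = 15(s + 1)(s + 2)(s + 4)(s + 5), so V'(-3) = 60.
Gradient descent moves in the -V' direction, i.e. s is decreasing.
The nearest critical point in that direction is s = -4, where V'' = 90 > 0 (a local minimum). The iterate converges there.

-4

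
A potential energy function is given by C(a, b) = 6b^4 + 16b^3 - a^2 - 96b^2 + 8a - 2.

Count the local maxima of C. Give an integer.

C separates as a function of a plus a function of b, so ∇C=0 decouples.
∂C/∂a = -2(a - 4) = 0 at a ∈ {4}; ∂C/∂b = 24b(b - 2)(b + 4) = 0 at b ∈ {-4, 0, 2}.
The Hessian is diagonal: diag(C_aa, C_bb). Second derivatives: C_aa(4)=-2; C_bb(-4)=576, C_bb(0)=-192, C_bb(2)=288.
Local maxima occur where both diagonal entries negative: (4, 0). Count: 1.

1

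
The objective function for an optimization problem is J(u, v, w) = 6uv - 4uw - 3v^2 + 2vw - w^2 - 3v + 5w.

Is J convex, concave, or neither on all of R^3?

neither

J is quadratic, so its Hessian is the constant matrix H = [[0, 6, -4], [6, -6, 2], [-4, 2, -2]].
Leading principal minors: 0, -36, 72.
Neither pattern holds ⇒ H is indefinite ⇒ neither convex nor concave.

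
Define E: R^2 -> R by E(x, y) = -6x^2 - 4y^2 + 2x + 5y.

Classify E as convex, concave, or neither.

concave

E is quadratic, so its Hessian is the constant matrix H = [[-12, 0], [0, -8]].
det(H) = 96, tr(H) = -20.
det(H) > 0 and tr(H) < 0, so H is negative definite everywhere: concave.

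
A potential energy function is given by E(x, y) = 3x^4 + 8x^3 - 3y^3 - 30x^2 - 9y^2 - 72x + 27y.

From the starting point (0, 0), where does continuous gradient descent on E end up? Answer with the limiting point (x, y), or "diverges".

(2, -3)

E is separable, so gradient descent decouples: x follows -∂E/∂x, y follows -∂E/∂y.
∂E/∂x = 12(x - 2)(x + 1)(x + 3); at x=0 this is -72, so x increases.
∂E/∂y = -9(y - 1)(y + 3); at y=0 this is 27, so y decreases.
x converges to its nearest critical value 2 (a local min of the x-part); y converges to -3. The iterate converges to (2, -3).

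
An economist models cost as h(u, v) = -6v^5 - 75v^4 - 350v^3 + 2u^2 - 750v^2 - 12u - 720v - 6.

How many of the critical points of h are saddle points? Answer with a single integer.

2

h separates as a function of u plus a function of v, so ∇h=0 decouples.
∂h/∂u = 4(u - 3) = 0 at u ∈ {3}; ∂h/∂v = -30(v + 1)(v + 2)(v + 3)(v + 4) = 0 at v ∈ {-4, -3, -2, -1}.
The Hessian is diagonal: diag(h_uu, h_vv). Second derivatives: h_uu(3)=4; h_vv(-4)=180, h_vv(-3)=-60, h_vv(-2)=60, h_vv(-1)=-180.
Saddle points occur where the two diagonal entries have opposite signs: (3, -3), (3, -1). Count: 2.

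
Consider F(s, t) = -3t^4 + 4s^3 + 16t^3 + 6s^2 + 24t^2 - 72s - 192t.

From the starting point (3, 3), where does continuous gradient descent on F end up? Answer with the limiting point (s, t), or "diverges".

F is separable, so gradient descent decouples: s follows -∂F/∂s, t follows -∂F/∂t.
∂F/∂s = 12(s - 2)(s + 3); at s=3 this is 72, so s decreases.
∂F/∂t = -12(t - 4)(t - 2)(t + 2); at t=3 this is 60, so t decreases.
s converges to its nearest critical value 2 (a local min of the s-part); t converges to 2. The iterate converges to (2, 2).

(2, 2)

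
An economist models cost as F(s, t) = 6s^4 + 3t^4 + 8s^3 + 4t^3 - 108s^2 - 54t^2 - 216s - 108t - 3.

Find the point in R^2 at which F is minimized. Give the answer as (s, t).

F(s,t) separates as P(s) + Q(t) − 3, so its minimum is min P + min Q − 3.
P'(s) = 24(s - 3)(s + 1)(s + 3) vanishes at s ∈ {-3, -1, 3}; Q'(t) = 12(t - 3)(t + 1)(t + 3) vanishes at t ∈ {-3, -1, 3}.
Local minima of P (where P''>0): P(-3)=-54, P(3)=-918. Local minima of Q: Q(-3)=-27, Q(3)=-459.
So the global minimum of F is P(3) + Q(3) − 3 = -918 − 459 − 3 = -1380, attained at (3, 3).

(3, 3)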